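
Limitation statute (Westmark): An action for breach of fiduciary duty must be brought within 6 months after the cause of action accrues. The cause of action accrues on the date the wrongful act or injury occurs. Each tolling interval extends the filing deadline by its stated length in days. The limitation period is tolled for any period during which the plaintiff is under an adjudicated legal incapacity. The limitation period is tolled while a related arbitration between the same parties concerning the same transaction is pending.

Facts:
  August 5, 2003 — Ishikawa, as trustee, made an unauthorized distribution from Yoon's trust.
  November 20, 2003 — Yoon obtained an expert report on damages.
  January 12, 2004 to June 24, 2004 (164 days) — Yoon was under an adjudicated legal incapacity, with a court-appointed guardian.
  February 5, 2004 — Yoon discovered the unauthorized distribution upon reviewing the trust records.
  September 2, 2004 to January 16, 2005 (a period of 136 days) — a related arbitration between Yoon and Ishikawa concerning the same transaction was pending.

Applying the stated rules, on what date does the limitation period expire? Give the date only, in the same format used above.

July 18, 2004

Because the rule ties accrual to occurrence, the claim accrued on August 5, 2003, not on the February 5, 2004 discovery date.
The untolled deadline — 6 months after August 5, 2003 — is February 5, 2004.
Because the plaintiff's legal incapacity ran from January 12, 2004 to June 24, 2004, the deadline is extended by 164 days to July 18, 2004.
The pending related arbitration starting September 2, 2004 came too late — the period had run on July 18, 2004 — and so does not extend the deadline.
Nothing else in the chronology tolls or restarts the period.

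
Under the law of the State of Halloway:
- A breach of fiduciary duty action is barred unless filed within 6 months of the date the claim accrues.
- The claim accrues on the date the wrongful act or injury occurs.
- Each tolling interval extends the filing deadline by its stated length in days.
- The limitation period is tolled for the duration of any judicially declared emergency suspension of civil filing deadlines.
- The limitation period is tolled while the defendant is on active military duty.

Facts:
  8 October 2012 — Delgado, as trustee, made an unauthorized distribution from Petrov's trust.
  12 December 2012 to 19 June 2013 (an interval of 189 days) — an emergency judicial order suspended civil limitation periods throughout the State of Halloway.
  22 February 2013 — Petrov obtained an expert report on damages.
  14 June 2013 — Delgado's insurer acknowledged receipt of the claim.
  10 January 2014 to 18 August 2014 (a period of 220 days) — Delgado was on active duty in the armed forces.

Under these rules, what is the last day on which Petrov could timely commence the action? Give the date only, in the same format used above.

The claim accrued on 8 October 2012, the date of the act.
Adding the 6 months base period to 8 October 2012 gives a deadline of 8 April 2013, before any tolling.
The emergency suspension of filing deadlines from 12 December 2012 to 19 June 2013 tolled the period for 189 days, extending the deadline to 14 October 2013.
The defendant's active military service starting 10 January 2014 came too late — the period had run on 14 October 2013 — and so does not extend the deadline.
Nothing else in the chronology tolls or restarts the period.

14 October 2013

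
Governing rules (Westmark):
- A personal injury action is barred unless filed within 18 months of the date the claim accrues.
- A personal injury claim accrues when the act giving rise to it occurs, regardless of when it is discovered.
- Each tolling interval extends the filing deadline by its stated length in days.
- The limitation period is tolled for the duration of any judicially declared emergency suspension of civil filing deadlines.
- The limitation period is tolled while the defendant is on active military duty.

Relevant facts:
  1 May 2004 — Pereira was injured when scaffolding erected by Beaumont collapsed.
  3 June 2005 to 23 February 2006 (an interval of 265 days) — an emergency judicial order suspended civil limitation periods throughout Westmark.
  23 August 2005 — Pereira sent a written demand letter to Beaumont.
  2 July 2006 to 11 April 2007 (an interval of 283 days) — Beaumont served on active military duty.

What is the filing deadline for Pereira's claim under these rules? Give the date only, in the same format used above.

The claim accrued on 1 May 2004, the date of the act.
18 months from 1 May 2004 is 1 November 2005.
The emergency suspension of filing deadlines from 3 June 2005 to 23 February 2006 tolled the period for 265 days, extending the deadline to 24 July 2006.
Because the defendant's active military service ran from 2 July 2006 to 11 April 2007, the deadline is extended by 283 days to 3 May 2007.
None of the other events listed affects the running of the period under the stated rules.

3 May 2007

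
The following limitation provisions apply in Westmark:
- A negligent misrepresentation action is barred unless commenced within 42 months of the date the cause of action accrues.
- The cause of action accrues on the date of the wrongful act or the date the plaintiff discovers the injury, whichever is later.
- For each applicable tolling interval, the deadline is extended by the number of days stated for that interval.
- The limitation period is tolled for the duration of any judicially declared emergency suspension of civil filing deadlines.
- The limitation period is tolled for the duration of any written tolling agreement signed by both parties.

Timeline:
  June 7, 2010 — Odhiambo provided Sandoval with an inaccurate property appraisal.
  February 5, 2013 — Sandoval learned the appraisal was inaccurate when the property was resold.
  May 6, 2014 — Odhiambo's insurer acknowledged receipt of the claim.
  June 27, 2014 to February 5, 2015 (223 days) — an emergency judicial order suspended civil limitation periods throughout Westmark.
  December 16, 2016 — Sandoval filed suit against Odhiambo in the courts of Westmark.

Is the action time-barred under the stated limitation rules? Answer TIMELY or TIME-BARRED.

Because discovery on February 5, 2013 post-dates the June 7, 2010 act, accrual under the later-of rule falls on February 5, 2013.
Adding the 42 months base period to February 5, 2013 gives a deadline of August 5, 2016, before any tolling.
Because the emergency suspension of filing deadlines ran from June 27, 2014 to February 5, 2015, the deadline is extended by 223 days to March 16, 2017.
The other events in the timeline have no effect on the limitation period under the stated rules.
Filing on December 16, 2016 beat the March 16, 2017 deadline — the action is timely.

TIMELY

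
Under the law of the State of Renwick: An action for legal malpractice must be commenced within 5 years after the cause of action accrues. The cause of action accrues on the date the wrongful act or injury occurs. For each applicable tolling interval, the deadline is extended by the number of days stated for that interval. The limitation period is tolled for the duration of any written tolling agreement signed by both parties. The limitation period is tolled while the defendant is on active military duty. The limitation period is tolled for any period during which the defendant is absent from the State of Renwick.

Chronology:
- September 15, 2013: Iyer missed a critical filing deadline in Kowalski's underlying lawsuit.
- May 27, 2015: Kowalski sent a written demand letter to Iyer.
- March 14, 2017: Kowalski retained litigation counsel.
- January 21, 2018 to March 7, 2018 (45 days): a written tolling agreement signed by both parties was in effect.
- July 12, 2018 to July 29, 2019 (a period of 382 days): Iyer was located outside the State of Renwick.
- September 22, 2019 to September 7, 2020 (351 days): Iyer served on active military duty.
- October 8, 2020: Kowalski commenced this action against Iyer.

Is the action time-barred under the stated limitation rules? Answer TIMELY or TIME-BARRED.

TIMELY

The limitation period began to run on September 15, 2013.
5 years from September 15, 2013 is September 15, 2018.
The written tolling agreement from January 21, 2018 to March 7, 2018 tolled the period for 45 days, extending the deadline to October 30, 2018.
The period was tolled for 382 days by the defendant's absence from the jurisdiction (July 12, 2018 to July 29, 2019), pushing the deadline to November 16, 2019.
Because the defendant's active military service ran from September 22, 2019 to September 7, 2020, the deadline is extended by 351 days to November 1, 2020.
None of the other events listed affects the running of the period under the stated rules.
Kowalski filed on October 8, 2020, before the November 1, 2020 deadline, so the action is timely.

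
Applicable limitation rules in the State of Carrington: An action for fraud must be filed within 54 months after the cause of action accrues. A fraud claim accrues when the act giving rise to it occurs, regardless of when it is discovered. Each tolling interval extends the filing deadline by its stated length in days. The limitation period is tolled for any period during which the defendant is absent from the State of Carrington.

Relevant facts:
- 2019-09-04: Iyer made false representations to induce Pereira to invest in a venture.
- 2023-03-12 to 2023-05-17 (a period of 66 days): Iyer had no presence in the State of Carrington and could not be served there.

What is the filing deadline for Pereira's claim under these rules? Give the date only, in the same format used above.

2024-05-09

The cause of action accrued on 2019-09-04, the date of the act.
The untolled deadline — 54 months after 2019-09-04 — is 2024-03-04.
Because the defendant's absence from the jurisdiction ran from 2023-03-12 to 2023-05-17, the deadline is extended by 66 days to 2024-05-09.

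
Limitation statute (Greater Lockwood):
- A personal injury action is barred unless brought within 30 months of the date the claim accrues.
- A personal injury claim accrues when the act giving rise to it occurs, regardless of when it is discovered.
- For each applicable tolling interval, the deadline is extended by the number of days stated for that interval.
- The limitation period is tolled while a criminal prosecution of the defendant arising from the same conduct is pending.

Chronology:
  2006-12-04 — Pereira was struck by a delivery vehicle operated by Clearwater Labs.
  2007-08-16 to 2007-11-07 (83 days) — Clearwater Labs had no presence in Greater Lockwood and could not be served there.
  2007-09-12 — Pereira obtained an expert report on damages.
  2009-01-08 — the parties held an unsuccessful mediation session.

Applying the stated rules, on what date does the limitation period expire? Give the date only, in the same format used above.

The claim accrued on 2006-12-04, when the wrongful act occurred.
30 months from 2006-12-04 is 2009-06-04.
The defendant's absence from the jurisdiction from 2007-08-16 to 2007-11-07 does not toll the period, because no stated rule makes the defendant's absence a tolling event.
The other events in the timeline have no effect on the limitation period under the stated rules.

2009-06-04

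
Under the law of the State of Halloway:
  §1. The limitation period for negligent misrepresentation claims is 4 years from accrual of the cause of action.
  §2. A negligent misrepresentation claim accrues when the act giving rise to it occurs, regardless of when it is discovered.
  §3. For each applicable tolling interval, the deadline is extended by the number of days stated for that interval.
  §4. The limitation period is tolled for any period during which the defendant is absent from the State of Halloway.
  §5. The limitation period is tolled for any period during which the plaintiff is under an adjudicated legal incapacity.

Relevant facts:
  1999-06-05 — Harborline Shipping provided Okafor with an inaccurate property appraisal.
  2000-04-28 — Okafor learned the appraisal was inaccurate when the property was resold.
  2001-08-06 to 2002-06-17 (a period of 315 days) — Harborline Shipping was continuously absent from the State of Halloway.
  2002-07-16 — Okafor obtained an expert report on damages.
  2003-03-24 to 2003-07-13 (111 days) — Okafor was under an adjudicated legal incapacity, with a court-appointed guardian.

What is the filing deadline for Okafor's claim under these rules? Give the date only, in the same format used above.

Accrual is governed by the date of the act, so the period began to run on 1999-06-05; the later discovery on 2000-04-28 is irrelevant under the stated rule.
The untolled deadline — 4 years after 1999-06-05 — is 2003-06-05.
The period was tolled for 315 days by the defendant's absence from the jurisdiction (2001-08-06 to 2002-06-17), pushing the deadline to 2004-04-15.
Because the plaintiff's legal incapacity ran from 2003-03-24 to 2003-07-13, the deadline is extended by 111 days to 2004-08-04.
The other events in the timeline have no effect on the limitation period under the stated rules.

2004-08-04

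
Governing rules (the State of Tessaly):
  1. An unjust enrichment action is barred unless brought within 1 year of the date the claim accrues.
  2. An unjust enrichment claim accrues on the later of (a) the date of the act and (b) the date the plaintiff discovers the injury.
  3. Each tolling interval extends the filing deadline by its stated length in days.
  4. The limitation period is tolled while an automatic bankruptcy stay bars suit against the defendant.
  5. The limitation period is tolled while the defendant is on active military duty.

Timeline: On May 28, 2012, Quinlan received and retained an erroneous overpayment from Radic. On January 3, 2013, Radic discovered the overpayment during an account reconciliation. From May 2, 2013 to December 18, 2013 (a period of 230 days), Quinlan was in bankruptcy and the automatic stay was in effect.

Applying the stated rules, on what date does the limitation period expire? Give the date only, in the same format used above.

August 21, 2014

The claim accrued on January 3, 2013 — the later of the May 28, 2012 act and the January 3, 2013 discovery.
The untolled deadline — 1 year after January 3, 2013 — is January 3, 2014.
Because the automatic bankruptcy stay ran from May 2, 2013 to December 18, 2013, the deadline is extended by 230 days to August 21, 2014.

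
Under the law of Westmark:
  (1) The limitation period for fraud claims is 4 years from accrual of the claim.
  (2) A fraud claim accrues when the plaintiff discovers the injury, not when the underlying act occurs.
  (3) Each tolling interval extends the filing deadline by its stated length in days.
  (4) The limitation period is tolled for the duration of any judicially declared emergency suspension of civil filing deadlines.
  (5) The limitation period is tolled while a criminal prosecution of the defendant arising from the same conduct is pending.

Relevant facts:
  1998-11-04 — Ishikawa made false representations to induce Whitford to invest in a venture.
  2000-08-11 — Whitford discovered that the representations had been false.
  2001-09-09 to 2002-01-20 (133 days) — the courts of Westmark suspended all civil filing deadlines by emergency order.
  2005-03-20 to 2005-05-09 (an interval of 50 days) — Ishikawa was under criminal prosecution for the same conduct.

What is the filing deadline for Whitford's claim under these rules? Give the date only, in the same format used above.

2004-12-22

The claim did not accrue until Whitford discovered the injury on 2000-08-11; the 1998-11-04 act date does not start the clock under the stated rule.
Adding the 4 years base period to 2000-08-11 gives a deadline of 2004-08-11, before any tolling.
The emergency suspension of filing deadlines from 2001-09-09 to 2002-01-20 tolled the period for 133 days, extending the deadline to 2004-12-22.
The pending criminal prosecution starting 2005-03-20 came too late — the period had run on 2004-12-22 — and so does not extend the deadline.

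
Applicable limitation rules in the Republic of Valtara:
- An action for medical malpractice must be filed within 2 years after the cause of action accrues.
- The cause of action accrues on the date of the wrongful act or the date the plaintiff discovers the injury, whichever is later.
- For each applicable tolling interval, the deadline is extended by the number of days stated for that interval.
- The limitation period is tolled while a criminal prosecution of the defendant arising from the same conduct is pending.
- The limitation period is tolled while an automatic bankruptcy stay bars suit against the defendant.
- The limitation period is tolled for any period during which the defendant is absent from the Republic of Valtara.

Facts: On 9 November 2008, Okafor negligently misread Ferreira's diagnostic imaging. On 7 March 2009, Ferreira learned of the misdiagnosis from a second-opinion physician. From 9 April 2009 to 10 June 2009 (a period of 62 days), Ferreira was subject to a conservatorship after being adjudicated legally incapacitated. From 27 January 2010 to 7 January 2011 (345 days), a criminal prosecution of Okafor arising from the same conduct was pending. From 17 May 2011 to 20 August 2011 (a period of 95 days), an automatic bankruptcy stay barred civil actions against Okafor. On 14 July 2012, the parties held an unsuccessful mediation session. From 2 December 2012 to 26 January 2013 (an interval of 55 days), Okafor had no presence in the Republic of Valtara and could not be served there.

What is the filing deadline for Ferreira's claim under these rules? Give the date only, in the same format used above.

20 May 2012

The claim accrued on 7 March 2009 — the later of the 9 November 2008 act and the 7 March 2009 discovery.
2 years from 7 March 2009 is 7 March 2011.
The pending criminal prosecution from 27 January 2010 to 7 January 2011 tolled the period for 345 days, extending the deadline to 15 February 2012.
The period was tolled for 95 days by the automatic bankruptcy stay (17 May 2011 to 20 August 2011), pushing the deadline to 20 May 2012.
The defendant's absence from the jurisdiction starting 2 December 2012 came too late — the period had run on 20 May 2012 — and so does not extend the deadline.
The plaintiff's legal incapacity from 9 April 2009 to 10 June 2009 does not toll the period, because no stated rule makes the plaintiff's incapacity a tolling event.
Nothing else in the chronology tolls or restarts the period.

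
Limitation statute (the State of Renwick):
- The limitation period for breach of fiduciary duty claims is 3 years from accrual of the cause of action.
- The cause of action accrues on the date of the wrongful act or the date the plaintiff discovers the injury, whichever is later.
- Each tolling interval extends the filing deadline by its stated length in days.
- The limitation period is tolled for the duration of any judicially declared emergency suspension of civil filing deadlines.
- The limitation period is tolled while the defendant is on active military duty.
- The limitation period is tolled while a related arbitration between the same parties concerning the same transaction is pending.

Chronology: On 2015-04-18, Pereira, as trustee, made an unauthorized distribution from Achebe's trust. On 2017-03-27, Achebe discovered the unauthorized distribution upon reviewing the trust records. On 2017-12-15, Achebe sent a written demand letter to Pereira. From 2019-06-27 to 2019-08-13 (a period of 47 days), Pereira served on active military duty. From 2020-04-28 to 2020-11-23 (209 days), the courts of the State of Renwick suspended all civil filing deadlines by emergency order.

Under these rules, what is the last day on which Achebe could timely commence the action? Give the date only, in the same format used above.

2020-12-08

Taking the later of the act (2015-04-18) and discovery (2017-03-27), the claim accrued on 2017-03-27.
The untolled deadline — 3 years after 2017-03-27 — is 2020-03-27.
The period was tolled for 47 days by the defendant's active military service (2019-06-27 to 2019-08-13), pushing the deadline to 2020-05-13.
The emergency suspension of filing deadlines from 2020-04-28 to 2020-11-23 tolled the period for 209 days, extending the deadline to 2020-12-08.
Nothing else in the chronology tolls or restarts the period.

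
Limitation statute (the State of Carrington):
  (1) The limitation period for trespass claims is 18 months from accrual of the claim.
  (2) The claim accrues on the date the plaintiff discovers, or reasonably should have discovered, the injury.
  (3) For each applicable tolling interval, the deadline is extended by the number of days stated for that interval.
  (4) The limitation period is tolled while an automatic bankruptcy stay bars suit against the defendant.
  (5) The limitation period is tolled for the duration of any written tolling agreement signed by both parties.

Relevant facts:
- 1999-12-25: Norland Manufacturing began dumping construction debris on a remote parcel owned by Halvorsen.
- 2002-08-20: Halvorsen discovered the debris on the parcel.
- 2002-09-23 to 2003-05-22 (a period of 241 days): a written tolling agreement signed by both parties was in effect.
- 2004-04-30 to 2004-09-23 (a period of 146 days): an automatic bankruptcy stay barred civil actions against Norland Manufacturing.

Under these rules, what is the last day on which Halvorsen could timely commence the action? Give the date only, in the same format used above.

Under the discovery rule, the claim accrued on 2002-08-20, when Halvorsen discovered the injury — not on the 1999-12-25 date of the underlying act.
The untolled deadline — 18 months after 2002-08-20 — is 2004-02-20.
The written tolling agreement from 2002-09-23 to 2003-05-22 tolled the period for 241 days, extending the deadline to 2004-10-18.
Because the automatic bankruptcy stay ran from 2004-04-30 to 2004-09-23, the deadline is extended by 146 days to 2005-03-13.

2005-03-13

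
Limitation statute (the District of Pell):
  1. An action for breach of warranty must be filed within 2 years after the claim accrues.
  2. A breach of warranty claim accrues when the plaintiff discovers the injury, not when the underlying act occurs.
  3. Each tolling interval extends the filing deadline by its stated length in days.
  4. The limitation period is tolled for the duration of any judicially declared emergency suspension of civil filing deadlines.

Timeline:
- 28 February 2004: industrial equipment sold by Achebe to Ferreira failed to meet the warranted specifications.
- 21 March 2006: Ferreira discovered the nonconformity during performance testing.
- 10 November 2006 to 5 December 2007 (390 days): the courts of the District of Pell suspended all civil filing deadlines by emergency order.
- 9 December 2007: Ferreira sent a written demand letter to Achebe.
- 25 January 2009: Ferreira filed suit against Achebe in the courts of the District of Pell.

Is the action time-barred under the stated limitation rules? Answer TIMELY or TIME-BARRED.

Accrual is tied to discovery, so the period began on 21 March 2006 rather than on 28 February 2004 when the act occurred.
2 years from 21 March 2006 is 21 March 2008.
Because the emergency suspension of filing deadlines ran from 10 November 2006 to 5 December 2007, the deadline is extended by 390 days to 15 April 2009.
The other events in the timeline have no effect on the limitation period under the stated rules.
Filing on 25 January 2009 beat the 15 April 2009 deadline — the action is timely.

TIMELY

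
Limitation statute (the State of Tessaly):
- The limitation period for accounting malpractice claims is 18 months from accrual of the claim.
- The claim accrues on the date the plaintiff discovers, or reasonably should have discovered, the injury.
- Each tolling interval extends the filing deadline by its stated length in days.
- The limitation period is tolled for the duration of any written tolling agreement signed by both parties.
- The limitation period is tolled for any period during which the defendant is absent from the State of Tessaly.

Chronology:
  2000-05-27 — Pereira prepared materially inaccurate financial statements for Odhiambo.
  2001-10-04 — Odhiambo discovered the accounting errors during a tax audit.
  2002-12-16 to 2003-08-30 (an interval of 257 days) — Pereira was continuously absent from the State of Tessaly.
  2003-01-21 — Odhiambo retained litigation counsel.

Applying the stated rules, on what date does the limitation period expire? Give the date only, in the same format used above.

The claim did not accrue until Odhiambo discovered the injury on 2001-10-04; the 2000-05-27 act date does not start the clock under the stated rule.
18 months from 2001-10-04 is 2003-04-04.
Because the defendant's absence from the jurisdiction ran from 2002-12-16 to 2003-08-30, the deadline is extended by 257 days to 2003-12-17.
Nothing else in the chronology tolls or restarts the period.

2003-12-17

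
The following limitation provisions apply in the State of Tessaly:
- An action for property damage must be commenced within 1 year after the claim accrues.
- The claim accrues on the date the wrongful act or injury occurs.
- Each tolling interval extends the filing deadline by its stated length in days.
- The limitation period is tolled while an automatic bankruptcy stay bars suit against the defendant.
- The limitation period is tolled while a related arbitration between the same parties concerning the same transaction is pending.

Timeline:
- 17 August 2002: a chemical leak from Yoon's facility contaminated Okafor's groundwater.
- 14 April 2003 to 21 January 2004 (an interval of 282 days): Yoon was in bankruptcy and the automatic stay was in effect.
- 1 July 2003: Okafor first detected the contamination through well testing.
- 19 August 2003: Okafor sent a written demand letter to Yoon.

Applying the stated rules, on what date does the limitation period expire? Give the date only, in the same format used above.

25 May 2004

Because the rule ties accrual to occurrence, the claim accrued on 17 August 2002, not on the 1 July 2003 discovery date.
1 year from 17 August 2002 is 17 August 2003.
The period was tolled for 282 days by the automatic bankruptcy stay (14 April 2003 to 21 January 2004), pushing the deadline to 25 May 2004.
None of the other events listed affects the running of the period under the stated rules.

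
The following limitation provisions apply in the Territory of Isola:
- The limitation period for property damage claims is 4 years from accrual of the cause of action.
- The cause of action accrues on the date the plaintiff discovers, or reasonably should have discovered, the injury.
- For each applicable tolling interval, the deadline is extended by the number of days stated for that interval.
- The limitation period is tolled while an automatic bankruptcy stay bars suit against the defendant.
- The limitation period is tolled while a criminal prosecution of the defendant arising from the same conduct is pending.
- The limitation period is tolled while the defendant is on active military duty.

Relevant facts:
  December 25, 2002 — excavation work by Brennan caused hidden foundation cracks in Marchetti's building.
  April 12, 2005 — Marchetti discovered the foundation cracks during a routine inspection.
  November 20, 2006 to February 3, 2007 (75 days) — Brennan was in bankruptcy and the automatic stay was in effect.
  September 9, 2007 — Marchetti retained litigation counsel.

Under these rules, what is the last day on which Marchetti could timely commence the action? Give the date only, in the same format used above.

The claim did not accrue until Marchetti discovered the injury on April 12, 2005; the December 25, 2002 act date does not start the clock under the stated rule.
Adding the 4 years base period to April 12, 2005 gives a deadline of April 12, 2009, before any tolling.
Because the automatic bankruptcy stay ran from November 20, 2006 to February 3, 2007, the deadline is extended by 75 days to June 26, 2009.
None of the other events listed affects the running of the period under the stated rules.

June 26, 2009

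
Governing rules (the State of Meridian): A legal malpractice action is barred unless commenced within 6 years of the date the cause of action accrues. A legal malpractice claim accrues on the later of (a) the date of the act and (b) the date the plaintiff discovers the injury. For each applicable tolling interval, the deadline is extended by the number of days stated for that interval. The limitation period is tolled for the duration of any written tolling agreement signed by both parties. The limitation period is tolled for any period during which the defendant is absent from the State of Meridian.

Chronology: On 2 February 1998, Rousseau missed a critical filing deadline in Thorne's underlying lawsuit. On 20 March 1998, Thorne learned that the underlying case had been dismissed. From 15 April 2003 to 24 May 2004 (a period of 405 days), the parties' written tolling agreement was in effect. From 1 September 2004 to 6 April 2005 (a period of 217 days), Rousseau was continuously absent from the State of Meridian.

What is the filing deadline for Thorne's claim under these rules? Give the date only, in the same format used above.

Taking the later of the act (2 February 1998) and discovery (20 March 1998), the claim accrued on 20 March 1998.
The untolled deadline — 6 years after 20 March 1998 — is 20 March 2004.
Because the written tolling agreement ran from 15 April 2003 to 24 May 2004, the deadline is extended by 405 days to 29 April 2005.
Because the defendant's absence from the jurisdiction ran from 1 September 2004 to 6 April 2005, the deadline is extended by 217 days to 2 December 2005.

2 December 2005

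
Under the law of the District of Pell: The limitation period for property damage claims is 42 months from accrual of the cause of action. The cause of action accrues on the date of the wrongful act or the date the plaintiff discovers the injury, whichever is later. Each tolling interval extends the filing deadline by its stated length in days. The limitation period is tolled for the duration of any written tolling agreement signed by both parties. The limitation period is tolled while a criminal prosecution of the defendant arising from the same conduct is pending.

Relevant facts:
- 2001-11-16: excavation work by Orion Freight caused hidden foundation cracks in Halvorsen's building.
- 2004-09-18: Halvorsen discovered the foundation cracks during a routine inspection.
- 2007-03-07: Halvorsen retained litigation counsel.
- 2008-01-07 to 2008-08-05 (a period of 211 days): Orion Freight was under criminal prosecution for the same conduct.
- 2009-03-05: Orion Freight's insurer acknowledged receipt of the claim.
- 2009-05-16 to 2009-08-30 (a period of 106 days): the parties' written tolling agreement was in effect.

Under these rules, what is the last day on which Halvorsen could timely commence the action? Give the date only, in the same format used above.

2008-10-15

The claim accrued on 2004-09-18 — the later of the 2001-11-16 act and the 2004-09-18 discovery.
The untolled deadline — 42 months after 2004-09-18 — is 2008-03-18.
The pending criminal prosecution from 2008-01-07 to 2008-08-05 tolled the period for 211 days, extending the deadline to 2008-10-15.
By the time the written tolling agreement began on 2009-05-16, the limitation period had already expired on 2008-10-15; that interval cannot revive it.
The other events in the timeline have no effect on the limitation period under the stated rules.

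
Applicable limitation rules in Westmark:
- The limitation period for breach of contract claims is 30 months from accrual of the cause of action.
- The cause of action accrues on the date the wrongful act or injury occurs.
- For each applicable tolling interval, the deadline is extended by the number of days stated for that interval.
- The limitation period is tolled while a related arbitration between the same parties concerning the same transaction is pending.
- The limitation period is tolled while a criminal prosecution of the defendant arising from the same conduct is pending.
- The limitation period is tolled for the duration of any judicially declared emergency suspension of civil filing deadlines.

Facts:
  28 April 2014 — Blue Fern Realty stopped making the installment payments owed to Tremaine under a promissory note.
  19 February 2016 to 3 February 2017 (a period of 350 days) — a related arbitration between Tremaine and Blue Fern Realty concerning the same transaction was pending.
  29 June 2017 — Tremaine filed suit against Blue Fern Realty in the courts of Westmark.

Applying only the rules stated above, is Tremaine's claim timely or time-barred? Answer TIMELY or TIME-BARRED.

The cause of action accrued on 28 April 2014, the date of the act.
The untolled deadline — 30 months after 28 April 2014 — is 28 October 2016.
Because the pending related arbitration ran from 19 February 2016 to 3 February 2017, the deadline is extended by 350 days to 13 October 2017.
Filing on 29 June 2017 beat the 13 October 2017 deadline — the action is timely.

TIMELY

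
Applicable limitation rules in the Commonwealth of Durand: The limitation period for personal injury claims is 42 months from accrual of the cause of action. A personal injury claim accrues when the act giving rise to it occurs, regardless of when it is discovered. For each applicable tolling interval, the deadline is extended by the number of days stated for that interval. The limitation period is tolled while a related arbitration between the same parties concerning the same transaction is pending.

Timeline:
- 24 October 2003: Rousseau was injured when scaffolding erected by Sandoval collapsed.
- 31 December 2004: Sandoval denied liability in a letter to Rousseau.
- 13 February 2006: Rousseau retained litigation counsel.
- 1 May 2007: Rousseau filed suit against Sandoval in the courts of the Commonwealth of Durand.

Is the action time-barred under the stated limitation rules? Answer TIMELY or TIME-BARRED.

The claim accrued on 24 October 2003, when the wrongful act occurred.
42 months from 24 October 2003 is 24 April 2007.
Nothing else in the chronology tolls or restarts the period.
Rousseau filed on 1 May 2007, after the 24 April 2007 deadline, so the action is time-barred.

TIME-BARRED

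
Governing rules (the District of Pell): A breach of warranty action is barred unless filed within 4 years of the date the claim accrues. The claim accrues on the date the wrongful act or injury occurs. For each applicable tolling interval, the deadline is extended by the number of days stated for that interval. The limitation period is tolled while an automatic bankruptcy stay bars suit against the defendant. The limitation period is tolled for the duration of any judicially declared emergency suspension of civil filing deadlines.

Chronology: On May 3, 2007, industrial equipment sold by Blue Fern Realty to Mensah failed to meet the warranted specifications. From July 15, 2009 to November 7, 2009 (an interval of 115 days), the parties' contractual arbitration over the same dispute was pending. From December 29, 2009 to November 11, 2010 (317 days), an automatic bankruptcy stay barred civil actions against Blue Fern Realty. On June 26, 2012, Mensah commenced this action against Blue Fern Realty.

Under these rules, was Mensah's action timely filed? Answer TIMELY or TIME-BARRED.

The claim accrued on May 3, 2007, when the wrongful act occurred.
The untolled deadline — 4 years after May 3, 2007 — is May 3, 2011.
Because the automatic bankruptcy stay ran from December 29, 2009 to November 11, 2010, the deadline is extended by 317 days to March 15, 2012.
Although a pending arbitration ran from July 15, 2009 to November 7, 2009, the stated rules do not make that a tolling event, so it is disregarded.
Mensah filed on June 26, 2012, after the March 15, 2012 deadline, so the action is time-barred.

TIME-BARRED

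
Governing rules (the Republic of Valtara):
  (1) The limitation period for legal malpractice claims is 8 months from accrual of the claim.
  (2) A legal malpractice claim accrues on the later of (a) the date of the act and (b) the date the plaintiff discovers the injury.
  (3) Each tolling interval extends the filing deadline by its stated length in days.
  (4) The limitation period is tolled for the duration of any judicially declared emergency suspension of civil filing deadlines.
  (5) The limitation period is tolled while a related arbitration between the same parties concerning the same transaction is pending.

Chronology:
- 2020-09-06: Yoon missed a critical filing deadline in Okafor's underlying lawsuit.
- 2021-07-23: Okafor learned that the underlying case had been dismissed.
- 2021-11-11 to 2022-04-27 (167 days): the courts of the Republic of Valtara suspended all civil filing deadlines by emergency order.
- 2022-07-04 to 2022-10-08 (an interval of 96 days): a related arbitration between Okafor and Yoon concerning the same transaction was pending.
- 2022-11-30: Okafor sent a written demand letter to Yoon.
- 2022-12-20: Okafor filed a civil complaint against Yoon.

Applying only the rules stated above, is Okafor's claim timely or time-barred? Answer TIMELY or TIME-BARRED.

The claim accrued on 2021-07-23 — the later of the 2020-09-06 act and the 2021-07-23 discovery.
8 months from 2021-07-23 is 2022-03-23.
Because the emergency suspension of filing deadlines ran from 2021-11-11 to 2022-04-27, the deadline is extended by 167 days to 2022-09-06.
The period was tolled for 96 days by the pending related arbitration (2022-07-04 to 2022-10-08), pushing the deadline to 2022-12-11.
The other events in the timeline have no effect on the limitation period under the stated rules.
Filing on 2022-12-20 missed the 2022-12-11 deadline — the action is time-barred.

TIME-BARRED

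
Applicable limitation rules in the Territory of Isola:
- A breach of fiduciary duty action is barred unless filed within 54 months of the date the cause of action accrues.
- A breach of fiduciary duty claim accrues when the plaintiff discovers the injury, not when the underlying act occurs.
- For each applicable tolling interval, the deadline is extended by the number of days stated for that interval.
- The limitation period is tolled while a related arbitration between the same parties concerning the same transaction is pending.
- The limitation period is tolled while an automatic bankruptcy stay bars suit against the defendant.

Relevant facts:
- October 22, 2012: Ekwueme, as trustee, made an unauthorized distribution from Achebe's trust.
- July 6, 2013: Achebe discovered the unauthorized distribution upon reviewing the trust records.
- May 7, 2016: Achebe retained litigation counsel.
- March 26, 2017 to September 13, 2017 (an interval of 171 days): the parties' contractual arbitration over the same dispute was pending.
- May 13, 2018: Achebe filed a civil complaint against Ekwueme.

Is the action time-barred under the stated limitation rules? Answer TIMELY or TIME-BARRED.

Under the discovery rule, the claim accrued on July 6, 2013, when Achebe discovered the injury — not on the October 22, 2012 date of the underlying act.
Adding the 54 months base period to July 6, 2013 gives a deadline of January 6, 2018, before any tolling.
The period was tolled for 171 days by the pending related arbitration (March 26, 2017 to September 13, 2017), pushing the deadline to June 26, 2018.
Nothing else in the chronology tolls or restarts the period.
Achebe filed on May 13, 2018, before the June 26, 2018 deadline, so the action is timely.

TIMELY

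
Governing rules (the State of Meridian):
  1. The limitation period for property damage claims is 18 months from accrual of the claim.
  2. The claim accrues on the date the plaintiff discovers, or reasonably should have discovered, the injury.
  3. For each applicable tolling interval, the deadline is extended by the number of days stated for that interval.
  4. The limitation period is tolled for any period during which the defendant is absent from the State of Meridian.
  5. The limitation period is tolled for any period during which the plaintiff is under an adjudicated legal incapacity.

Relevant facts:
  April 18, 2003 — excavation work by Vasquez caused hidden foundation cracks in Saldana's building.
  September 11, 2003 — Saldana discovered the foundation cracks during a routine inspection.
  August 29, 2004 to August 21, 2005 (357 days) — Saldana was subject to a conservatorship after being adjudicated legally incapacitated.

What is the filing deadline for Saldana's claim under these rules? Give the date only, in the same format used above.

The claim did not accrue until Saldana discovered the injury on September 11, 2003; the April 18, 2003 act date does not start the clock under the stated rule.
18 months from September 11, 2003 is March 11, 2005.
The period was tolled for 357 days by the plaintiff's legal incapacity (August 29, 2004 to August 21, 2005), pushing the deadline to March 3, 2006.

March 3, 2006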